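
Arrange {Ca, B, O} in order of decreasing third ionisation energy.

After 2 electrons have been removed, what remains? Ca²⁺ is the bare [Ar] core; B²⁺ still has 1 valence electron; O²⁺ still has 4 valence electrons.
Usually core removal costs more than valence removal, but here the competition is close: a tightly held n=2 valence electron can cost more to remove than an n=3 core electron, so the actual values have to decide it.
Valence configurations: B²⁺ [He]2s¹, O²⁺ [He]2s²2p².
The numbers (kJ/mol): Ca 4912, B 3660, O 5300.
Overall IE_3 order: B < Ca < O.

O, Ca, B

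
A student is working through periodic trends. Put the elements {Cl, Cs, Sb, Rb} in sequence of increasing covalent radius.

Cl is in period 3, group 17; Rb is in period 5, group 1; Sb is in period 5, group 15; Cs is in period 6, group 1.
Moving right in a period, electrons are added to the same shell under a stronger nuclear pull, so atoms get smaller; moving down, a new shell is opened and atoms get larger.
These span different periods and groups, so the two trends combine.
Sb > Cl: both effects reinforce here, so Sb is clearly the larger of the two.
Rb > Sb: both are in period 5; the period trend gives Rb the larger value.
Cs > Rb: Cs sits below Rb in group 1, so the down-group effect alone puts Cs larger.
For reference (pm): Cl 99, Rb 210, Sb 140, Cs 232.
So from smallest to largest: Cl < Sb < Rb < Cs.

Cl < Sb < Rb < Cs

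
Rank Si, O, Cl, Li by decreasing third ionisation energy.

Li > O > Cl > Si

The third ionization energy removes an electron from the +2 ion. For each element: Si²⁺ still has 2 valence electrons; O²⁺ still has 4 valence electrons; Cl²⁺ still has 5 valence electrons; Li²⁺ is already 1 electron into the core.
Breaking into a closed-shell core is much more expensive than removing a leftover valence electron — Li has the largest IE_3 here.
Valence configurations: Si²⁺ [Ne]3s², O²⁺ [He]2s²2p², Cl²⁺ [Ne]3s²3p³.
Tabulated IE_3 (kJ/mol): Si 3232, O 5300, Cl 3822, Li 11815.
Hence IE_3: Si < Cl < O < Li.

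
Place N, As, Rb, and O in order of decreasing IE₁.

N is in period 2, group 15; O is in period 2, group 16; As is in period 4, group 15; Rb is in period 5, group 1.
First ionization energy rises across a period (greater Z_eff holds electrons more tightly) and falls down a group (valence electrons are farther from the nucleus).
These span different periods and groups, so the two trends combine.
As > Rb: relative to Rb, both the across-period and down-group shifts push As's first ionization energy up.
O > As: both effects reinforce here, so O is clearly the higher of the two.
N > O: this pair runs against the simple trend — see the exception note.
Note the exception: N has a higher first ionization energy than O, contrary to the simple trend — pairing an electron in O's 2p⁴ costs repulsion energy, so O ionizes more easily than half-filled N (2p³).
Approximate values (kJ/mol): N 1402, O 1314, As 947, Rb 403.
So from highest to lowest: N > O > As > Rb.

N > O > As > Rb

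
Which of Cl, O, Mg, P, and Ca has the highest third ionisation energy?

Mg

The third ionization energy removes an electron from the +2 ion. For each element: Cl²⁺ still has 5 valence electrons; O²⁺ still has 4 valence electrons; Mg²⁺ is the bare [Ne] core; P²⁺ still has 3 valence electrons; Ca²⁺ is the bare [Ar] core.
Usually core removal costs more than valence removal, but here the competition is close: a tightly held n=2 valence electron can cost more to remove than an n=3 core electron, so the actual values have to decide it.
Valence configurations: Cl²⁺ [Ne]3s²3p³, O²⁺ [He]2s²2p², P²⁺ [Ne]3s²3p¹.
Approximate IE_3 values (kJ/mol): Cl 3822, O 5300, Mg 7733, P 2914, Ca 4912.
Putting it together, IE_3: P < Cl < Ca < O < Mg.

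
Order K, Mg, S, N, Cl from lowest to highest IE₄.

The fourth ionization energy removes an electron from the +3 ion. For each element: K³⁺ is already 2 electrons into the core; Mg³⁺ is already 1 electron into the core; S³⁺ still has 3 valence electrons; N³⁺ still has 2 valence electrons; Cl³⁺ still has 4 valence electrons.
Usually core removal costs more than valence removal, but here the competition is close: a tightly held n=2 valence electron can cost more to remove than an n=3 core electron, so the actual values have to decide it.
Valence configurations: S³⁺ [Ne]3s²3p¹, N³⁺ [He]2s², Cl³⁺ [Ne]3s²3p².
Tabulated IE_4 (kJ/mol): K 5877, Mg 10543, S 4556, N 7475, Cl 5159.
Putting it together, IE_4: S < Cl < K < N < Mg.

S, Cl, K, N, Mg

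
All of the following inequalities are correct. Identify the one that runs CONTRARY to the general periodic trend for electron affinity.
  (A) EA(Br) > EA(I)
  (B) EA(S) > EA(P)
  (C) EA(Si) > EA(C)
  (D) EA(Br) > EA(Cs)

The general trend: electron affinity increases across a period and decreases down a group.
(A) Br (period 4, group 17) vs I (period 5, group 17): the stated order agrees with the simple trend.
(B) S (period 3, group 16) vs P (period 3, group 15): the stated order agrees with the simple trend.
(C) Si (period 3, group 14) vs C (period 2, group 14): the stated order contradicts the simple trend.
(D) Br (period 4, group 17) vs Cs (period 6, group 1): the stated order agrees with the simple trend.
The exception is (C): Si's larger, more diffuse 3p orbitals accept an added electron slightly more readily than C's compact 2p.

(C)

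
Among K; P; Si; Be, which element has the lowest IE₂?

IE_2 is the cost of taking one more electron from the +1 cation: K⁺ is the bare [Ar] core; P⁺ still has 4 valence electrons; Si⁺ still has 3 valence electrons; Be⁺ still has 1 valence electron.
Breaking into a closed-shell core is much more expensive than removing a leftover valence electron — K has the largest IE_2 here.
Valence configurations: P⁺ [Ne]3s²3p², Si⁺ [Ne]3s²3p¹, Be⁺ [He]2s¹.
Tabulated IE_2 (kJ/mol): K 3052, P 1907, Si 1577, Be 1757.
So the second ionization energies run Si < Be < P < K.

Si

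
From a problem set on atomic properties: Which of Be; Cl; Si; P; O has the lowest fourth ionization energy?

Si

Consider each +3 ion: Be³⁺ is already 1 electron into the core; Cl³⁺ still has 4 valence electrons; Si³⁺ still has 1 valence electron; P³⁺ still has 2 valence electrons; O³⁺ still has 3 valence electrons.
Pulling an electron out of a noble-gas core costs far more than removing a remaining valence electron, so Be sits at the high end of IE_4.
Valence configurations: Cl³⁺ [Ne]3s²3p², Si³⁺ [Ne]3s¹, P³⁺ [Ne]3s², O³⁺ [He]2s²2p¹.
Tabulated IE_4 (kJ/mol): Be 21007, Cl 5159, Si 4356, P 4964, O 7469.
Hence IE_4: Si < P < Cl < O < Be.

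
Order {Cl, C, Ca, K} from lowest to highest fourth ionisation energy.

Cl < K < C < Ca

IE_4 is the cost of taking one more electron from the +3 cation: Cl³⁺ still has 4 valence electrons; C³⁺ still has 1 valence electron; Ca³⁺ is already 1 electron into the core; K³⁺ is already 2 electrons into the core.
Usually core removal costs more than valence removal, but here the competition is close: a tightly held n=2 valence electron can cost more to remove than an n=3 core electron, so the actual values have to decide it.
Valence configurations: Cl³⁺ [Ne]3s²3p², C³⁺ [He]2s¹.
Approximate IE_4 values (kJ/mol): Cl 5159, C 6223, Ca 6491, K 5877.
So the fourth ionization energies run Cl < K < C < Ca.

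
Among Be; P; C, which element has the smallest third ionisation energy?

Consider each +2 ion: Be²⁺ is the bare [He] core; P²⁺ still has 3 valence electrons; C²⁺ still has 2 valence electrons.
Pulling an electron out of a noble-gas core costs far more than removing a remaining valence electron, so Be sits at the high end of IE_3.
Valence configurations: P²⁺ [Ne]3s²3p¹, C²⁺ [He]2s².
The numbers (kJ/mol): Be 14849, P 2914, C 4620.
Overall IE_3 order: P < C < Be.

P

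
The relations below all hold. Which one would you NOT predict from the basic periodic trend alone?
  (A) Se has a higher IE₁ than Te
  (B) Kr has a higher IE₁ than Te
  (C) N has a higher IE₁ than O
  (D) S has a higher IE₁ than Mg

(C)

The general trend: IE₁ increases across a period and decreases down a group.
(A) Se (period 4, group 16) vs Te (period 5, group 16): the stated order agrees with the simple trend.
(B) Kr (period 4, group 18) vs Te (period 5, group 16): the stated order agrees with the simple trend.
(C) N (period 2, group 15) vs O (period 2, group 16): the stated order contradicts the simple trend.
(D) S (period 3, group 16) vs Mg (period 3, group 2): the stated order agrees with the simple trend.
The exception is (C): pairing an electron in O's 2p⁴ costs repulsion energy, so O ionizes more easily than half-filled N (2p³).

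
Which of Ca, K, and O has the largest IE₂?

The second ionization energy removes an electron from the +1 ion. For each element: Ca⁺ still has 1 valence electron; K⁺ is the bare [Ar] core; O⁺ still has 5 valence electrons.
Usually core removal costs more than valence removal, but here the competition is close: a tightly held n=2 valence electron can cost more to remove than an n=3 core electron, so the actual values have to decide it.
Valence configurations: Ca⁺ [Ar]4s¹, O⁺ [He]2s²2p³.
Approximate IE_2 values (kJ/mol): Ca 1145, K 3052, O 3388.
Overall IE_2 order: Ca < K < O.

O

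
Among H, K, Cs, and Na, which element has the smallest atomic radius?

H is in period 1, group 1; Na is in period 3, group 1; K is in period 4, group 1; Cs is in period 6, group 1.
Radius decreases left→right (rising Z_eff, same n) and increases top→bottom (higher n).
All are in group 1, so atomic radius increases down the group.
The smallest atomic radius among these belongs to H.

H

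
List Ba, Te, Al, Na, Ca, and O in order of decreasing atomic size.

Ba > Ca > Na > Te > Al > O

O is in period 2, group 16; Na is in period 3, group 1; Al is in period 3, group 13; Ca is in period 4, group 2; Te is in period 5, group 16; Ba is in period 6, group 2.
Atomic radius shrinks across a period as nuclear charge pulls the same shell inward, and grows down a group as new shells are added.
These span different periods and groups, so the two trends combine.
Al > O: relative to O, both the across-period and down-group shifts push Al's atomic radius up.
Te > Al: the two effects oppose for this pair; the down-group effect wins (136 vs 126 pm).
Na > Te: the two effects oppose for this pair; the across-period effect wins (155 vs 136 pm).
Ca > Na: the two effects oppose for this pair; the down-group effect wins (171 vs 155 pm).
Ba > Ca: Ba sits below Ca in group 2, so the down-group effect alone puts Ba larger.
Tabulated atomic radius (pm): O 63, Na 155, Al 126, Ca 171, Te 136, Ba 196.
So from largest to smallest: Ba > Ca > Na > Te > Al > O.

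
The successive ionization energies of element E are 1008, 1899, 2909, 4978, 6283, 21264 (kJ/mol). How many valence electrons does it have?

5

Look for the largest jump between consecutive ionization energies: IE6/IE5 ≈ 3.4, far larger than any earlier ratio.
That jump marks the point where a core electron is being removed. So the atom has 5 valence electrons.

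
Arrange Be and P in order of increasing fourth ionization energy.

P < Be

IE_4 is the cost of taking one more electron from the +3 cation: Be³⁺ is already 1 electron into the core; P³⁺ still has 2 valence electrons.
Breaking into a closed-shell core is much more expensive than removing a leftover valence electron — Be has the largest IE_4 here.
The numbers (kJ/mol): Be 21007, P 4964.
Hence IE_4: P < Be.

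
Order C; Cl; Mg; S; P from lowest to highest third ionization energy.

The third ionization energy removes an electron from the +2 ion. For each element: C²⁺ still has 2 valence electrons; Cl²⁺ still has 5 valence electrons; Mg²⁺ is the bare [Ne] core; S²⁺ still has 4 valence electrons; P²⁺ still has 3 valence electrons.
Breaking into a closed-shell core is much more expensive than removing a leftover valence electron — Mg has the largest IE_3 here.
Valence configurations: C²⁺ [He]2s², Cl²⁺ [Ne]3s²3p³, S²⁺ [Ne]3s²3p², P²⁺ [Ne]3s²3p¹.
The numbers (kJ/mol): C 4620, Cl 3822, Mg 7733, S 3357, P 2914.
Overall IE_3 order: P < S < Cl < C < Mg.

P < S < Cl < C < Mg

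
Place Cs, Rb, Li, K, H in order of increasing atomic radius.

H < Li < K < Rb < Cs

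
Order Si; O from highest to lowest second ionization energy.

O, Si

The second ionization energy removes an electron from the +1 ion. For each element: Si⁺ still has 3 valence electrons; O⁺ still has 5 valence electrons.
All are still removing valence electrons, so compare the +1 ions as you would atoms: IE_2 generally rises across a period (higher Z_eff) and falls down a group (larger shell), subject to the usual subshell exceptions.
Valence configurations: Si⁺ [Ne]3s²3p¹, O⁺ [He]2s²2p³.
The numbers (kJ/mol): Si 1577, O 3388.
So the second ionization energies run Si < O.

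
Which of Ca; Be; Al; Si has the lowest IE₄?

Si

After 3 electrons have been removed, what remains? Ca³⁺ is already 1 electron into the core; Be³⁺ is already 1 electron into the core; Al³⁺ is the bare [Ne] core; Si³⁺ still has 1 valence electron.
Core electrons are held far more tightly than valence electrons, so Ca, Al and Be top the IE_4 order.
Tabulated IE_4 (kJ/mol): Ca 6491, Be 21007, Al 11577, Si 4356.
Putting it together, IE_4: Si < Ca < Al < Be.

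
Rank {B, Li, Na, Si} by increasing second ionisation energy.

Si < B < Na < Li

The second ionization energy removes an electron from the +1 ion. For each element: B⁺ still has 2 valence electrons; Li⁺ is the bare [He] core; Na⁺ is the bare [Ne] core; Si⁺ still has 3 valence electrons.
Breaking into a closed-shell core is much more expensive than removing a leftover valence electron — Na and Li have the largest IE_2 here.
Valence configurations: B⁺ [He]2s², Si⁺ [Ne]3s²3p¹.
Tabulated IE_2 (kJ/mol): B 2427, Li 7298, Na 4562, Si 1577.
Overall IE_2 order: Si < B < Na < Li.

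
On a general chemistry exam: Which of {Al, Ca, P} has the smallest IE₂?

Ca

IE_2 is the cost of taking one more electron from the +1 cation: Al⁺ still has 2 valence electrons; Ca⁺ still has 1 valence electron; P⁺ still has 4 valence electrons.
All are still removing valence electrons, so compare the +1 ions as you would atoms: IE_2 generally rises across a period (higher Z_eff) and falls down a group (larger shell), subject to the usual subshell exceptions.
Valence configurations: Al⁺ [Ne]3s², Ca⁺ [Ar]4s¹, P⁺ [Ne]3s²3p².
Approximate IE_2 values (kJ/mol): Al 1817, Ca 1145, P 1907.
Putting it together, IE_2: Ca < Al < P.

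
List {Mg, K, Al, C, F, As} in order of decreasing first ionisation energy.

F > C > As > Mg > Al > K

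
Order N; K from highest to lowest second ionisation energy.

K > N

Consider each +1 ion: N⁺ still has 4 valence electrons; K⁺ is the bare [Ar] core.
Breaking into a closed-shell core is much more expensive than removing a leftover valence electron — K has the largest IE_2 here.
Tabulated IE_2 (kJ/mol): N 2856, K 3052.
So the second ionization energies run N < K.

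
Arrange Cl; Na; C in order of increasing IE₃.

Cl < C < Na

Consider each +2 ion: Cl²⁺ still has 5 valence electrons; Na²⁺ is already 1 electron into the core; C²⁺ still has 2 valence electrons.
Pulling an electron out of a noble-gas core costs far more than removing a remaining valence electron, so Na sits at the high end of IE_3.
Valence configurations: Cl²⁺ [Ne]3s²3p³, C²⁺ [He]2s².
Tabulated IE_3 (kJ/mol): Cl 3822, Na 6910, C 4620.
Hence IE_3: Cl < C < Na.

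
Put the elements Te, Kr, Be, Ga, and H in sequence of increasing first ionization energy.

Ga < Te < Be < H < Kr

H is in period 1, group 1; Be is in period 2, group 2; Ga is in period 4, group 13; Kr is in period 4, group 18; Te is in period 5, group 16.
IE₁ increases left→right with effective nuclear charge and decreases top→bottom as the valence shell moves farther out.
These span different periods and groups, so the two trends combine.
Te > Ga: the two effects oppose for this pair; the across-period effect wins (869 vs 579 kJ/mol).
Be > Te: period and group pull opposite ways; the down-group shift dominates (900 vs 869 kJ/mol).
H > Be: period and group pull opposite ways; the down-group shift dominates (1312 vs 900 kJ/mol).
Kr > H: the two effects oppose for this pair; the across-period effect wins (1351 vs 1312 kJ/mol).
For reference (kJ/mol): H 1312, Be 900, Ga 579, Kr 1351, Te 869.
So from lowest to highest: Ga < Te < Be < H < Kr.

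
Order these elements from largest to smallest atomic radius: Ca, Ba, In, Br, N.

Ba, Ca, In, Br, N

Across a period the added protons contract the valence shell; down a group each new principal shell makes the atom larger.
These span different periods and groups, so the two trends combine.
Br > N: the two effects oppose for this pair; the down-group effect wins (114 vs 71 pm).
In > Br: both effects reinforce here, so In is clearly the larger of the two.
Ca > In: period and group pull opposite ways; the across-period shift dominates (171 vs 142 pm).
Ba > Ca: they share group 2; the group trend gives Ba the larger value.
Tabulated atomic radius (pm): N 71, Ca 171, Br 114, In 142, Ba 196.
So from largest to smallest: Ba > Ca > In > Br > N.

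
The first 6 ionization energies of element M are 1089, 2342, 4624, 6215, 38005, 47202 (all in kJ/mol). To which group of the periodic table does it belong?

Group 14

Look for the largest jump between consecutive ionization energies: IE5/IE4 ≈ 6.1, far larger than any earlier ratio.
That jump marks the point where a core electron is being removed. So the atom has 4 valence electrons.
A main-group element with 4 valence electrons is in group 14.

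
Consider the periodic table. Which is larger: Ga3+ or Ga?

Ga

Forming Ga3+ removes 3 electrons from Ga. Fewer electrons for the same nuclear charge means less shielding and a higher Z_eff on the remaining electrons, and for main-group metals the entire outer shell is lost.
A cation is smaller than its parent atom: Ga3+ < Ga.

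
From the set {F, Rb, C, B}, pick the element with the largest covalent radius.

Rb

Radius decreases left→right (rising Z_eff, same n) and increases top→bottom (higher n).
These span different periods and groups, so the two trends combine.
C > F: both are in period 2; the period trend gives C the larger value.
B > C: both are in period 2; the period trend gives B the larger value.
Rb > B: relative to B, both the across-period and down-group shifts push Rb's atomic radius up.
For reference (pm): B 85, C 75, F 64, Rb 210.
The largest covalent radius among these belongs to Rb.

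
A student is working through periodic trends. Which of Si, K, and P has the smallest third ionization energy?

P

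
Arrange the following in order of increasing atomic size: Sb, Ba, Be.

Be is in period 2, group 2; Sb is in period 5, group 15; Ba is in period 6, group 2.
Atomic radius shrinks across a period as nuclear charge pulls the same shell inward, and grows down a group as new shells are added.
These span different periods and groups, so the two trends combine.
Sb > Be: the two effects oppose for this pair; the down-group effect wins (140 vs 102 pm).
Ba > Sb: relative to Sb, both the across-period and down-group shifts push Ba's atomic radius up.
For reference (pm): Be 102, Sb 140, Ba 196.
So from smallest to largest: Be < Sb < Ba.

Be < Sb < Ba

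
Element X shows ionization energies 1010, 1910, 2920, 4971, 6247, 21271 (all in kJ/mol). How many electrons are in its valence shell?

5

Look for the largest jump between consecutive ionization energies: IE6/IE5 ≈ 3.4, far larger than any earlier ratio.
That jump marks the point where a core electron is being removed. So the atom has 5 valence electrons.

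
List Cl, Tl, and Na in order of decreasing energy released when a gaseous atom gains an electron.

Cl > Na > Tl

Na is in period 3, group 1; Cl is in period 3, group 17; Tl is in period 6, group 13.
EA tends to increase across a period and decrease down a group, though the pattern is less regular than for IE or radius.
Neither a single period nor a single group — weigh both effects.
Na > Tl: period and group pull opposite ways; the down-group shift dominates (53 vs 19 kJ/mol).
Cl > Na: Cl lies to the right of Na in period 3, so the across-period effect alone puts Cl higher.
Approximate values (kJ/mol): Na 53, Cl 349, Tl 19.
So from highest to lowest: Cl > Na > Tl.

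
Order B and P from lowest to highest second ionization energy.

P < B

IE_2 is the cost of taking one more electron from the +1 cation: B⁺ still has 2 valence electrons; P⁺ still has 4 valence electrons.
All are still removing valence electrons, so compare the +1 ions as you would atoms: IE_2 generally rises across a period (higher Z_eff) and falls down a group (larger shell), subject to the usual subshell exceptions.
Valence configurations: B⁺ [He]2s², P⁺ [Ne]3s²3p².
Approximate IE_2 values (kJ/mol): B 2427, P 1907.
So the second ionization energies run P < B.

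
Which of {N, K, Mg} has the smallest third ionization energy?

K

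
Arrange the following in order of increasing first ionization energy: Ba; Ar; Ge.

Ba < Ge < Ar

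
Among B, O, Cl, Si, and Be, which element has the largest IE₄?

B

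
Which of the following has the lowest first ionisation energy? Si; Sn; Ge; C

IE₁ increases left→right with effective nuclear charge and decreases top→bottom as the valence shell moves farther out.
All are in group 14, so first ionization energy increases up the group.
The lowest first ionisation energy among these belongs to Sn.

Sn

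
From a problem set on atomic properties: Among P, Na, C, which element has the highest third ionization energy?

Na

The third ionization energy removes an electron from the +2 ion. For each element: P²⁺ still has 3 valence electrons; Na²⁺ is already 1 electron into the core; C²⁺ still has 2 valence electrons.
Pulling an electron out of a noble-gas core costs far more than removing a remaining valence electron, so Na sits at the high end of IE_3.
Valence configurations: P²⁺ [Ne]3s²3p¹, C²⁺ [He]2s².
Approximate IE_3 values (kJ/mol): P 2914, Na 6910, C 4620.
Overall IE_3 order: P < C < Na.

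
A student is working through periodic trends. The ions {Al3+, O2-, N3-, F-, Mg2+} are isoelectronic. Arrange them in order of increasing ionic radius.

Al3+ < Mg2+ < F- < O2- < N3-

All of these have 10 electrons, so size is governed by nuclear charge alone: the more protons, the stronger the pull on the same electron cloud, and the smaller the ion.
Nuclear charges: Al3+ (Z=13), Mg2+ (Z=12), F- (Z=9), O2- (Z=8), N3- (Z=7).
Smallest to largest: Al3+ < Mg2+ < F- < O2- < N3-.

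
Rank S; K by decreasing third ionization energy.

K, S

After 2 electrons have been removed, what remains? S²⁺ still has 4 valence electrons; K²⁺ is already 1 electron into the core.
Breaking into a closed-shell core is much more expensive than removing a leftover valence electron — K has the largest IE_3 here.
Tabulated IE_3 (kJ/mol): S 3357, K 4420.
So the third ionization energies run S < K.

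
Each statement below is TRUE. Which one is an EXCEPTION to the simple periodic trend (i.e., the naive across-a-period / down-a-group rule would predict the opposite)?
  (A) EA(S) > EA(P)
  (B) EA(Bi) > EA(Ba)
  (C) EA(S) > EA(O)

The general trend: electron affinity increases across a period and decreases down a group.
(A) S (period 3, group 16) vs P (period 3, group 15): the stated order agrees with the simple trend.
(B) Bi (period 6, group 15) vs Ba (period 6, group 2): the stated order agrees with the simple trend.
(C) S (period 3, group 16) vs O (period 2, group 16): the stated order contradicts the simple trend.
The exception is (C): the compact 2p subshell of O repels the added electron more than S's larger 3p does.

(C)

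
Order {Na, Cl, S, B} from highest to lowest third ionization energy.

IE_3 is the cost of taking one more electron from the +2 cation: Na²⁺ is already 1 electron into the core; Cl²⁺ still has 5 valence electrons; S²⁺ still has 4 valence electrons; B²⁺ still has 1 valence electron.
Breaking into a closed-shell core is much more expensive than removing a leftover valence electron — Na has the largest IE_3 here.
Valence configurations: Cl²⁺ [Ne]3s²3p³, S²⁺ [Ne]3s²3p², B²⁺ [He]2s¹.
Tabulated IE_3 (kJ/mol): Na 6910, Cl 3822, S 3357, B 3660.
Hence IE_3: S < B < Cl < Na.

Na > Cl > B > S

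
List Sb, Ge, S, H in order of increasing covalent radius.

Across a period the added protons contract the valence shell; down a group each new principal shell makes the atom larger.
Here both period and group differ, so the two effects have to be weighed against each other.
S > H: the two effects oppose for this pair; the down-group effect wins (103 vs 32 pm).
Ge > S: relative to S, both the across-period and down-group shifts push Ge's atomic radius up.
Sb > Ge: period and group pull opposite ways; the down-group shift dominates (140 vs 121 pm).
Tabulated atomic radius (pm): H 32, S 103, Ge 121, Sb 140.
So from smallest to largest: H < S < Ge < Sb.

H < S < Ge < Sb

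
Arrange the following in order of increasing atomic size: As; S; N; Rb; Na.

N < S < As < Na < Rb

Across a period the added protons contract the valence shell; down a group each new principal shell makes the atom larger.
Neither a single period nor a single group — weigh both effects.
S > N: period and group pull opposite ways; the down-group shift dominates (103 vs 71 pm).
As > S: relative to S, both the across-period and down-group shifts push As's atomic radius up.
Na > As: period and group pull opposite ways; the across-period shift dominates (155 vs 121 pm).
Rb > Na: Rb sits below Na in group 1, so the down-group effect alone puts Rb larger.
Approximate values (pm): N 71, Na 155, S 103, As 121, Rb 210.
So from smallest to largest: N < S < As < Na < Rb.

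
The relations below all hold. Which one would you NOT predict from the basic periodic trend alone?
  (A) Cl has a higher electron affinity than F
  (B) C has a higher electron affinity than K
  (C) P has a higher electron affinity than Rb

The general trend: electron affinity increases across a period and decreases down a group.
(A) Cl (period 3, group 17) vs F (period 2, group 17): the stated order contradicts the simple trend.
(B) C (period 2, group 14) vs K (period 4, group 1): the stated order agrees with the simple trend.
(C) P (period 3, group 15) vs Rb (period 5, group 1): the stated order agrees with the simple trend.
The exception is (A): F's small 2p subshell makes the incoming electron feel strong e⁻–e⁻ repulsion, so Cl actually releases more energy on gaining an electron.

(A)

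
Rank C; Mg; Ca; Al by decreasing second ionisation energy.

C > Al > Mg > Ca

The second ionization energy removes an electron from the +1 ion. For each element: C⁺ still has 3 valence electrons; Mg⁺ still has 1 valence electron; Ca⁺ still has 1 valence electron; Al⁺ still has 2 valence electrons.
All are still removing valence electrons, so compare the +1 ions as you would atoms: IE_2 generally rises across a period (higher Z_eff) and falls down a group (larger shell), subject to the usual subshell exceptions.
Valence configurations: C⁺ [He]2s²2p¹, Mg⁺ [Ne]3s¹, Ca⁺ [Ar]4s¹, Al⁺ [Ne]3s².
Tabulated IE_2 (kJ/mol): C 2353, Mg 1451, Ca 1145, Al 1817.
So the second ionization energies run Ca < Mg < Al < C.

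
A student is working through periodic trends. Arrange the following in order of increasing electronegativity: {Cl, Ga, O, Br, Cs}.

Cs < Ga < Br < Cl < O

O is in period 2, group 16; Cl is in period 3, group 17; Ga is in period 4, group 13; Br is in period 4, group 17; Cs is in period 6, group 1.
EN rises left→right (higher Z_eff, smaller atoms) and falls top→bottom (larger, more shielded atoms).
Neither a single period nor a single group — weigh both effects.
Ga > Cs: both effects reinforce here, so Ga is clearly the higher of the two.
Br > Ga: Br lies to the right of Ga in period 4, so the across-period effect alone puts Br higher.
Cl > Br: they share group 17; the group trend gives Cl the larger value.
O > Cl: period and group pull opposite ways; the down-group shift dominates (3.44 vs 3.16).
Tabulated electronegativity (Pauling): O 3.44, Cl 3.16, Ga 1.81, Br 2.96, Cs 0.79.
So from lowest to highest: Cs < Ga < Br < Cl < O.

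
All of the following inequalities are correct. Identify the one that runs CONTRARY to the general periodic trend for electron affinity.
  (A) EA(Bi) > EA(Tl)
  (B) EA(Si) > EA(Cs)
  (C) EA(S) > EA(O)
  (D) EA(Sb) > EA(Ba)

The general trend: electron affinity increases across a period and decreases down a group.
(A) Bi (period 6, group 15) vs Tl (period 6, group 13): the stated order agrees with the simple trend.
(B) Si (period 3, group 14) vs Cs (period 6, group 1): the stated order agrees with the simple trend.
(C) S (period 3, group 16) vs O (period 2, group 16): the stated order contradicts the simple trend.
(D) Sb (period 5, group 15) vs Ba (period 6, group 2): the stated order agrees with the simple trend.
The exception is (C): the compact 2p subshell of O repels the added electron more than S's larger 3p does.

(C)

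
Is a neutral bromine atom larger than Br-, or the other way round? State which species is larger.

Forming Br- adds 1 electron to Br. More electron–electron repulsion in the same shell, with unchanged nuclear charge, lets the cloud expand.
An anion is larger than its parent atom: Br- > Br.

Br-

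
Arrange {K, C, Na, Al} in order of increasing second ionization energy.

Al, C, K, Na

After 1 electron has been removed, what remains? K⁺ is the bare [Ar] core; C⁺ still has 3 valence electrons; Na⁺ is the bare [Ne] core; Al⁺ still has 2 valence electrons.
Pulling an electron out of a noble-gas core costs far more than removing a remaining valence electron, so K and Na sit at the high end of IE_2.
Valence configurations: C⁺ [He]2s²2p¹, Al⁺ [Ne]3s².
Approximate IE_2 values (kJ/mol): K 3052, C 2353, Na 4562, Al 1817.
Putting it together, IE_2: Al < C < K < Na.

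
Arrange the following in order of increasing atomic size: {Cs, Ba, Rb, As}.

As < Ba < Rb < Cs

As is in period 4, group 15; Rb is in period 5, group 1; Cs is in period 6, group 1; Ba is in period 6, group 2.
Moving right in a period, electrons are added to the same shell under a stronger nuclear pull, so atoms get smaller; moving down, a new shell is opened and atoms get larger.
These span different periods and groups, so the two trends combine.
Ba > As: relative to As, both the across-period and down-group shifts push Ba's atomic radius up.
Rb > Ba: period and group pull opposite ways; the across-period shift dominates (210 vs 196 pm).
Cs > Rb: Cs sits below Rb in group 1, so the down-group effect alone puts Cs larger.
Tabulated atomic radius (pm): As 121, Rb 210, Cs 232, Ba 196.
So from smallest to largest: As < Ba < Rb < Cs.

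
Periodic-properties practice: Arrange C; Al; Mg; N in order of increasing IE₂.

The second ionization energy removes an electron from the +1 ion. For each element: C⁺ still has 3 valence electrons; Al⁺ still has 2 valence electrons; Mg⁺ still has 1 valence electron; N⁺ still has 4 valence electrons.
All are still removing valence electrons, so compare the +1 ions as you would atoms: IE_2 generally rises across a period (higher Z_eff) and falls down a group (larger shell), subject to the usual subshell exceptions.
Valence configurations: C⁺ [He]2s²2p¹, Al⁺ [Ne]3s², Mg⁺ [Ne]3s¹, N⁺ [He]2s²2p².
The numbers (kJ/mol): C 2353, Al 1817, Mg 1451, N 2856.
Putting it together, IE_2: Mg < Al < C < N.

Mg < Al < C < N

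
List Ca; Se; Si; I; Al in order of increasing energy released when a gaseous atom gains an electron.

Ca < Al < Si < Se < I

Adding an electron releases more energy for atoms nearer the top right (short of the noble gases).
Here both period and group differ, so the two effects have to be weighed against each other.
Al > Ca: relative to Ca, both the across-period and down-group shifts push Al's electron affinity up.
Si > Al: both are in period 3; the period trend gives Si the larger value.
Se > Si: the two effects oppose for this pair; the across-period effect wins (195 vs 134 kJ/mol).
I > Se: period and group pull opposite ways; the across-period shift dominates (295 vs 195 kJ/mol).
Approximate values (kJ/mol): Al 42, Si 134, Ca 2, Se 195, I 295.
So from lowest to highest: Ca < Al < Si < Se < I.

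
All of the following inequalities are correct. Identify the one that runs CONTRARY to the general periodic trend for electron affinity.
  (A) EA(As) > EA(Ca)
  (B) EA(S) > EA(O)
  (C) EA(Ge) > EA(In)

The general trend: electron affinity increases across a period and decreases down a group.
(A) As (period 4, group 15) vs Ca (period 4, group 2): the stated order agrees with the simple trend.
(B) S (period 3, group 16) vs O (period 2, group 16): the stated order contradicts the simple trend.
(C) Ge (period 4, group 14) vs In (period 5, group 13): the stated order agrees with the simple trend.
The exception is (B): the compact 2p subshell of O repels the added electron more than S's larger 3p does.

(B)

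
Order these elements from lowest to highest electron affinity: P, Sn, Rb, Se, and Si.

Electron affinity generally becomes more exothermic across a period toward the halogens and less exothermic down a group.
These span different periods and groups, so the two trends combine.
P > Rb: relative to Rb, both the across-period and down-group shifts push P's electron affinity up.
Sn > P: this pair runs against the simple trend — see the exception note.
Si > Sn: they share group 14; the group trend gives Si the larger value.
Se > Si: period and group pull opposite ways; the across-period shift dominates (195 vs 134 kJ/mol).
Note the exception: Sn has a higher electron affinity than P, contrary to the simple trend — adding an electron to P's half-filled np³ subshell costs electron-pairing energy.
Note the exception: Si has a higher electron affinity than P, contrary to the simple trend — adding an electron to P's half-filled 3p³ is unfavourable, so Si (3p²) has the more exothermic EA.
Approximate values (kJ/mol): Si 134, P 72, Se 195, Rb 47, Sn 107.
So from lowest to highest: Rb < P < Sn < Si < Se.

Rb < P < Sn < Si < Se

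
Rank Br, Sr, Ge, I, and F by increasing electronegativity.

Sr, Ge, I, Br, F

F is in period 2, group 17; Ge is in period 4, group 14; Br is in period 4, group 17; Sr is in period 5, group 2; I is in period 5, group 17.
Smaller atoms with higher effective nuclear charge are more electronegative.
These span different periods and groups, so the two trends combine.
Ge > Sr: relative to Sr, both the across-period and down-group shifts push Ge's electronegativity up.
I > Ge: period and group pull opposite ways; the across-period shift dominates (2.66 vs 2.01).
Br > I: they share group 17; the group trend gives Br the larger value.
F > Br: F sits above Br in group 17, so the down-group effect alone puts F higher.
For reference (Pauling): F 3.98, Ge 2.01, Br 2.96, Sr 0.95, I 2.66.
So from lowest to highest: Sr < Ge < I < Br < F.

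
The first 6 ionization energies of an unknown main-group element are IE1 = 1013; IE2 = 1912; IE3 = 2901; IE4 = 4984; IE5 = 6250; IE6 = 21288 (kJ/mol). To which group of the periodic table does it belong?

Group 15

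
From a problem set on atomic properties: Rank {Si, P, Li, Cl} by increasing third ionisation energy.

The third ionization energy removes an electron from the +2 ion. For each element: Si²⁺ still has 2 valence electrons; P²⁺ still has 3 valence electrons; Li²⁺ is already 1 electron into the core; Cl²⁺ still has 5 valence electrons.
Breaking into a closed-shell core is much more expensive than removing a leftover valence electron — Li has the largest IE_3 here.
Valence configurations: Si²⁺ [Ne]3s², P²⁺ [Ne]3s²3p¹, Cl²⁺ [Ne]3s²3p³.
P²⁺ loses a lone 3p electron whereas Si²⁺ must break into a filled 3s² pair, so IE_3(Si) > IE_3(P) even though P has the higher nuclear charge.
The numbers (kJ/mol): Si 3232, P 2914, Li 11815, Cl 3822.
Overall IE_3 order: P < Si < Cl < Li.

P < Si < Cl < Li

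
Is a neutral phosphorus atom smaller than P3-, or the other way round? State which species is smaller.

Forming P3- adds 3 electrons to P. More electron–electron repulsion in the same shell, with unchanged nuclear charge, lets the cloud expand.
An anion is larger than its parent atom: P3- > P.

P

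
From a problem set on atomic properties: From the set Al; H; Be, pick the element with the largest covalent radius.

Across a period the added protons contract the valence shell; down a group each new principal shell makes the atom larger.
These sit on a diagonal, where the across-period and down-group effects partly cancel.
Be > H: the two effects oppose for this pair; the down-group effect wins (102 vs 32 pm).
Al > Be: the two effects oppose for this pair; the down-group effect wins (126 vs 102 pm).
Tabulated atomic radius (pm): H 32, Be 102, Al 126.
The largest covalent radius among these belongs to Al.

Al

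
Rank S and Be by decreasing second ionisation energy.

S > Be

IE_2 is the cost of taking one more electron from the +1 cation: S⁺ still has 5 valence electrons; Be⁺ still has 1 valence electron.
All are still removing valence electrons, so compare the +1 ions as you would atoms: IE_2 generally rises across a period (higher Z_eff) and falls down a group (larger shell), subject to the usual subshell exceptions.
Valence configurations: S⁺ [Ne]3s²3p³, Be⁺ [He]2s¹.
Tabulated IE_2 (kJ/mol): S 2252, Be 1757.
So the second ionization energies run Be < S.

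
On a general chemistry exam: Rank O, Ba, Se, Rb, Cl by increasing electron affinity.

O is in period 2, group 16; Cl is in period 3, group 17; Se is in period 4, group 16; Rb is in period 5, group 1; Ba is in period 6, group 2.
EA tends to increase across a period and decrease down a group, though the pattern is less regular than for IE or radius.
Neither a single period nor a single group — weigh both effects.
Rb > Ba: the two effects oppose for this pair; the down-group effect wins (47 vs 14 kJ/mol).
O > Rb: both effects reinforce here, so O is clearly the higher of the two.
Se > O: this pair runs against the simple trend — see the exception note.
Cl > Se: relative to Se, both the across-period and down-group shifts push Cl's electron affinity up.
Note the exception: Se has a higher electron affinity than O, contrary to the simple trend — O's compact 2p subshell gives strong electron–electron repulsion on the added electron.
For reference (kJ/mol): O 141, Cl 349, Se 195, Rb 47, Ba 14.
So from lowest to highest: Ba < Rb < O < Se < Cl.

Ba < Rb < O < Se < Cl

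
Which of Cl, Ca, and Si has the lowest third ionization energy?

Consider each +2 ion: Cl²⁺ still has 5 valence electrons; Ca²⁺ is the bare [Ar] core; Si²⁺ still has 2 valence electrons.
Core electrons are held far more tightly than valence electrons, so Ca tops the IE_3 order.
Valence configurations: Cl²⁺ [Ne]3s²3p³, Si²⁺ [Ne]3s².
Tabulated IE_3 (kJ/mol): Cl 3822, Ca 4912, Si 3232.
So the third ionization energies run Si < Cl < Ca.

Si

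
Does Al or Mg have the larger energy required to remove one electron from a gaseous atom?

Mg is in period 3, group 2; Al is in period 3, group 13.
Across a period the outer electron is held more tightly (higher IE₁); down a group it sits in a higher shell, more shielded, and comes off more easily.
All lie in period 3; the across-period trend (first ionization energy increases left to right) applies, with the exception below.
Note the exception: Mg has a higher first ionization energy than Al, contrary to the simple trend — Al's single 3p electron is easier to remove than one from Mg's filled 3s².
Tabulated first ionization energy (kJ/mol): Mg 738, Al 578.
So Mg has the larger energy required to remove one electron from a gaseous atom (Mg > Al).

Mg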